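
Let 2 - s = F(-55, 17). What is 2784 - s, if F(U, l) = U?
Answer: 2727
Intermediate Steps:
s = 57 (s = 2 - 1*(-55) = 2 + 55 = 57)
2784 - s = 2784 - 1*57 = 2784 - 57 = 2727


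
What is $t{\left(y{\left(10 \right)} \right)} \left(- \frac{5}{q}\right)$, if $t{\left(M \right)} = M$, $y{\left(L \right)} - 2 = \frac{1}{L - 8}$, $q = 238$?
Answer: $- \frac{25}{476} \approx -0.052521$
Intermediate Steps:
$y{\left(L \right)} = 2 + \frac{1}{-8 + L}$ ($y{\left(L \right)} = 2 + \frac{1}{L - 8} = 2 + \frac{1}{-8 + L}$)
$t{\left(y{\left(10 \right)} \right)} \left(- \frac{5}{q}\right) = \frac{-15 + 2 \cdot 10}{-8 + 10} \left(- \frac{5}{238}\right) = \frac{-15 + 20}{2} \left(\left(-5\right) \frac{1}{238}\right) = \frac{1}{2} \cdot 5 \left(- \frac{5}{238}\right) = \frac{5}{2} \left(- \frac{5}{238}\right) = - \frac{25}{476}$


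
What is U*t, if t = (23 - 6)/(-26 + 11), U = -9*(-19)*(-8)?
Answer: 7752/5 ≈ 1550.4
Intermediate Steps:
U = -1368 (U = 171*(-8) = -1368)
t = -17/15 (t = 17/(-15) = 17*(-1/15) = -17/15 ≈ -1.1333)
U*t = -1368*(-17/15) = 7752/5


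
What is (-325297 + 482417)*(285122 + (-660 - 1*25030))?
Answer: 40761955840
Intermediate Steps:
(-325297 + 482417)*(285122 + (-660 - 1*25030)) = 157120*(285122 + (-660 - 25030)) = 157120*(285122 - 25690) = 157120*259432 = 40761955840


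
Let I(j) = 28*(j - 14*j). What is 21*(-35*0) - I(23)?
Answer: 8372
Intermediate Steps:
I(j) = -364*j (I(j) = 28*(-13*j) = -364*j)
21*(-35*0) - I(23) = 21*(-35*0) - (-364)*23 = 21*0 - 1*(-8372) = 0 + 8372 = 8372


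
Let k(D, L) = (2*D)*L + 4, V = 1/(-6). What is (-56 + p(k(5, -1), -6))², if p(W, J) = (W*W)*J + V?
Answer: 2666689/36 ≈ 74075.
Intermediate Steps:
V = -⅙ ≈ -0.16667
k(D, L) = 4 + 2*D*L (k(D, L) = 2*D*L + 4 = 4 + 2*D*L)
p(W, J) = -⅙ + J*W² (p(W, J) = (W*W)*J - ⅙ = W²*J - ⅙ = J*W² - ⅙ = -⅙ + J*W²)
(-56 + p(k(5, -1), -6))² = (-56 + (-⅙ - 6*(4 + 2*5*(-1))²))² = (-56 + (-⅙ - 6*(4 - 10)²))² = (-56 + (-⅙ - 6*(-6)²))² = (-56 + (-⅙ - 6*36))² = (-56 + (-⅙ - 216))² = (-56 - 1297/6)² = (-1633/6)² = 2666689/36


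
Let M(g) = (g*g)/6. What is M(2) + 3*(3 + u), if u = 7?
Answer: 92/3 ≈ 30.667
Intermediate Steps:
M(g) = g²/6 (M(g) = g²*(⅙) = g²/6)
M(2) + 3*(3 + u) = (⅙)*2² + 3*(3 + 7) = (⅙)*4 + 3*10 = ⅔ + 30 = 92/3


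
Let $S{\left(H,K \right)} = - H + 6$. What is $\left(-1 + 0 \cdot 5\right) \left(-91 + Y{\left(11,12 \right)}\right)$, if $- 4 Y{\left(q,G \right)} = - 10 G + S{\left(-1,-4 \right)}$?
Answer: $\frac{251}{4} \approx 62.75$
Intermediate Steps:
$S{\left(H,K \right)} = 6 - H$
$Y{\left(q,G \right)} = - \frac{7}{4} + \frac{5 G}{2}$ ($Y{\left(q,G \right)} = - \frac{- 10 G + \left(6 - -1\right)}{4} = - \frac{- 10 G + \left(6 + 1\right)}{4} = - \frac{- 10 G + 7}{4} = - \frac{7 - 10 G}{4} = - \frac{7}{4} + \frac{5 G}{2}$)
$\left(-1 + 0 \cdot 5\right) \left(-91 + Y{\left(11,12 \right)}\right) = \left(-1 + 0 \cdot 5\right) \left(-91 + \left(- \frac{7}{4} + \frac{5}{2} \cdot 12\right)\right) = \left(-1 + 0\right) \left(-91 + \left(- \frac{7}{4} + 30\right)\right) = - (-91 + \frac{113}{4}) = \left(-1\right) \left(- \frac{251}{4}\right) = \frac{251}{4}$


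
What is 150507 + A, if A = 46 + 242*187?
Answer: 195807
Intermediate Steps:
A = 45300 (A = 46 + 45254 = 45300)
150507 + A = 150507 + 45300 = 195807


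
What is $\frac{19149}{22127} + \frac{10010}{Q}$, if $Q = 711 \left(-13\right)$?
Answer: $- \frac{3422851}{15732297} \approx -0.21757$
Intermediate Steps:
$Q = -9243$
$\frac{19149}{22127} + \frac{10010}{Q} = \frac{19149}{22127} + \frac{10010}{-9243} = 19149 \cdot \frac{1}{22127} + 10010 \left(- \frac{1}{9243}\right) = \frac{19149}{22127} - \frac{770}{711} = - \frac{3422851}{15732297}$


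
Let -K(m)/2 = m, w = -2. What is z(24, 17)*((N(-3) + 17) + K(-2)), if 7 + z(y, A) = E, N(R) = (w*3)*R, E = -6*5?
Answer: -1443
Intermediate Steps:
K(m) = -2*m
E = -30
N(R) = -6*R (N(R) = (-2*3)*R = -6*R)
z(y, A) = -37 (z(y, A) = -7 - 30 = -37)
z(24, 17)*((N(-3) + 17) + K(-2)) = -37*((-6*(-3) + 17) - 2*(-2)) = -37*((18 + 17) + 4) = -37*(35 + 4) = -37*39 = -1443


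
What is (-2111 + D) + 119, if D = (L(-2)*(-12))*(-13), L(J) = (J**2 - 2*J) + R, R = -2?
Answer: -1056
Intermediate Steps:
L(J) = -2 + J**2 - 2*J (L(J) = (J**2 - 2*J) - 2 = -2 + J**2 - 2*J)
D = 936 (D = ((-2 + (-2)**2 - 2*(-2))*(-12))*(-13) = ((-2 + 4 + 4)*(-12))*(-13) = (6*(-12))*(-13) = -72*(-13) = 936)
(-2111 + D) + 119 = (-2111 + 936) + 119 = -1175 + 119 = -1056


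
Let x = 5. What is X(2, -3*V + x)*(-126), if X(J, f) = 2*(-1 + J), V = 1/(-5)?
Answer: -252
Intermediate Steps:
V = -1/5 ≈ -0.20000
X(J, f) = -2 + 2*J
X(2, -3*V + x)*(-126) = (-2 + 2*2)*(-126) = (-2 + 4)*(-126) = 2*(-126) = -252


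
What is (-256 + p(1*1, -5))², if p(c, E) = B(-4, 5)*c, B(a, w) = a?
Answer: 67600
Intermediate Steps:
p(c, E) = -4*c
(-256 + p(1*1, -5))² = (-256 - 4)² = (-260)² = 67600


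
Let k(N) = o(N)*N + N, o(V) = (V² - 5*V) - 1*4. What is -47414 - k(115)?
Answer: -1501819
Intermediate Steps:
o(V) = -4 + V² - 5*V (o(V) = (V² - 5*V) - 4 = -4 + V² - 5*V)
k(N) = N + N*(-4 + N² - 5*N) (k(N) = (-4 + N² - 5*N)*N + N = N*(-4 + N² - 5*N) + N = N + N*(-4 + N² - 5*N))
-47414 - k(115) = -47414 - 115*(-3 + 115² - 5*115) = -47414 - 115*(-3 + 13225 - 575) = -47414 - 115*12647 = -47414 - 1*1454405 = -47414 - 1454405 = -1501819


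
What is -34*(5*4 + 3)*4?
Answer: -3128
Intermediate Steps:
-34*(5*4 + 3)*4 = -34*(20 + 3)*4 = -34*23*4 = -782*4 = -3128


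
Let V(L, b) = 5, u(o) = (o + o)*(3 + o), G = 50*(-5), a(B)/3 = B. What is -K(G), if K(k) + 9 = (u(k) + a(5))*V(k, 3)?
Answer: -617566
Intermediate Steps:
a(B) = 3*B
G = -250
u(o) = 2*o*(3 + o) (u(o) = (2*o)*(3 + o) = 2*o*(3 + o))
K(k) = 66 + 10*k*(3 + k) (K(k) = -9 + (2*k*(3 + k) + 3*5)*5 = -9 + (2*k*(3 + k) + 15)*5 = -9 + (15 + 2*k*(3 + k))*5 = -9 + (75 + 10*k*(3 + k)) = 66 + 10*k*(3 + k))
-K(G) = -(66 + 10*(-250)*(3 - 250)) = -(66 + 10*(-250)*(-247)) = -(66 + 617500) = -1*617566 = -617566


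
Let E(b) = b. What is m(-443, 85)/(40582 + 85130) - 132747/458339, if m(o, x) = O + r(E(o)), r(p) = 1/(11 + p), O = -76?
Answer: -7224217497635/24891283742976 ≈ -0.29023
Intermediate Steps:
m(o, x) = -76 + 1/(11 + o)
m(-443, 85)/(40582 + 85130) - 132747/458339 = ((-835 - 76*(-443))/(11 - 443))/(40582 + 85130) - 132747/458339 = ((-835 + 33668)/(-432))/125712 - 132747*1/458339 = -1/432*32833*(1/125712) - 132747/458339 = -32833/432*1/125712 - 132747/458339 = -32833/54307584 - 132747/458339 = -7224217497635/24891283742976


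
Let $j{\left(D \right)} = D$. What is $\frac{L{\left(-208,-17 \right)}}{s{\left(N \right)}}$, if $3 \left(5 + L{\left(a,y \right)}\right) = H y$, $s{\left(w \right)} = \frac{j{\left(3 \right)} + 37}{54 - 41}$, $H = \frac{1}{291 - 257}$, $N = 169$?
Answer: $- \frac{403}{240} \approx -1.6792$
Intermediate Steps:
$H = \frac{1}{34} \approx 0.029412$
$s{\left(w \right)} = \frac{40}{13}$ ($s{\left(w \right)} = \frac{3 + 37}{54 - 41} = \frac{40}{13}$)
$L{\left(a,y \right)} = -5 + \frac{y}{102}$ ($L{\left(a,y \right)} = -5 + \frac{\frac{1}{34} y}{3} = -5 + \frac{y}{102}$)
$\frac{L{\left(-208,-17 \right)}}{s{\left(N \right)}} = \frac{-5 + \frac{1}{102} \left(-17\right)}{\frac{40}{13}} = \left(-5 - \frac{1}{6}\right) \frac{13}{40} = \left(- \frac{31}{6}\right) \frac{13}{40} = - \frac{403}{240}$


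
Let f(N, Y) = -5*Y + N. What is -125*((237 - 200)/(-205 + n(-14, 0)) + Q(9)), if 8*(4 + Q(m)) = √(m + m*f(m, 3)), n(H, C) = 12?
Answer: 101125/193 - 375*I*√5/8 ≈ 523.96 - 104.82*I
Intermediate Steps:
f(N, Y) = N - 5*Y
Q(m) = -4 + √(m + m*(-15 + m))/8 (Q(m) = -4 + √(m + m*(m - 5*3))/8 = -4 + √(m + m*(m - 15))/8 = -4 + √(m + m*(-15 + m))/8)
-125*((237 - 200)/(-205 + n(-14, 0)) + Q(9)) = -125*((237 - 200)/(-205 + 12) + (-4 + √(9*(-14 + 9))/8)) = -125*(37/(-193) + (-4 + √(9*(-5))/8)) = -125*(37*(-1/193) + (-4 + √(-45)/8)) = -125*(-37/193 + (-4 + (3*I*√5)/8)) = -125*(-37/193 + (-4 + 3*I*√5/8)) = -125*(-809/193 + 3*I*√5/8) = 101125/193 - 375*I*√5/8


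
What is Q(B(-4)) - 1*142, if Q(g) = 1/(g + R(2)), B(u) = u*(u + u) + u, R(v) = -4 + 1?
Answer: -3549/25 ≈ -141.96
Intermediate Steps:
R(v) = -3
B(u) = u + 2*u² (B(u) = u*(2*u) + u = 2*u² + u = u + 2*u²)
Q(g) = 1/(-3 + g) (Q(g) = 1/(g - 3) = 1/(-3 + g))
Q(B(-4)) - 1*142 = 1/(-3 - 4*(1 + 2*(-4))) - 1*142 = 1/(-3 - 4*(1 - 8)) - 142 = 1/(-3 - 4*(-7)) - 142 = 1/(-3 + 28) - 142 = 1/25 - 142 = -3549/25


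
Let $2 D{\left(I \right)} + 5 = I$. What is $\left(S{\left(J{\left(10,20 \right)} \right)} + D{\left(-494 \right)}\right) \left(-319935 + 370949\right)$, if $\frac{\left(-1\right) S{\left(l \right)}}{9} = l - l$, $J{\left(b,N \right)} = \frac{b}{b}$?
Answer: $-12727993$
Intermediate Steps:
$J{\left(b,N \right)} = 1$
$S{\left(l \right)} = 0$ ($S{\left(l \right)} = - 9 \left(l - l\right) = \left(-9\right) 0 = 0$)
$D{\left(I \right)} = - \frac{5}{2} + \frac{I}{2}$
$\left(S{\left(J{\left(10,20 \right)} \right)} + D{\left(-494 \right)}\right) \left(-319935 + 370949\right) = \left(0 + \left(- \frac{5}{2} + \frac{1}{2} \left(-494\right)\right)\right) \left(-319935 + 370949\right) = \left(0 - \frac{499}{2}\right) 51014 = \left(- \frac{499}{2}\right) 51014 = -12727993$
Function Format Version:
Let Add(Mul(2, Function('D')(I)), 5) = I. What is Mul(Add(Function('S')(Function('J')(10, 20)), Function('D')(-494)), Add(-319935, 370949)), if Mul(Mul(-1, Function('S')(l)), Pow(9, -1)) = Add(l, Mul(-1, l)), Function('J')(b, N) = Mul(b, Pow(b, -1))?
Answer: -12727993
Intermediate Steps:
Function('J')(b, N) = 1
Function('S')(l) = 0 (Function('S')(l) = Mul(-9, Add(l, Mul(-1, l))) = Mul(-9, 0) = 0)
Function('D')(I) = Add(Rational(-5, 2), Mul(Rational(1, 2), I))
Mul(Add(Function('S')(Function('J')(10, 20)), Function('D')(-494)), Add(-319935, 370949)) = Mul(Add(0, Add(Rational(-5, 2), Mul(Rational(1, 2), -494))), Add(-319935, 370949)) = Mul(Add(0, Add(Rational(-5, 2), -247)), 51014) = Mul(Add(0, Rational(-499, 2)), 51014) = Mul(Rational(-499, 2), 51014) = -12727993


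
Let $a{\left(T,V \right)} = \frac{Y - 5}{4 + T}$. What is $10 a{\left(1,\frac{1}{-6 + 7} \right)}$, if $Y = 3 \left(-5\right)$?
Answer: $-40$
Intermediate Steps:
$Y = -15$
$a{\left(T,V \right)} = - \frac{20}{4 + T}$ ($a{\left(T,V \right)} = \frac{-15 - 5}{4 + T} = - \frac{20}{4 + T}$)
$10 a{\left(1,\frac{1}{-6 + 7} \right)} = 10 \left(- \frac{20}{4 + 1}\right) = 10 \left(- \frac{20}{5}\right) = 10 \left(\left(-20\right) \frac{1}{5}\right) = 10 \left(-4\right) = -40$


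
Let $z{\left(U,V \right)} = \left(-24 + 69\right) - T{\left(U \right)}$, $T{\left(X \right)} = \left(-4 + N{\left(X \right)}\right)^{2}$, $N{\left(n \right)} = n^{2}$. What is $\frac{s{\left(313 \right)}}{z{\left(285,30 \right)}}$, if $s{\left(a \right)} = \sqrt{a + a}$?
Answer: $- \frac{\sqrt{626}}{6596850796} \approx -3.7927 \cdot 10^{-9}$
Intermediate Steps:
$T{\left(X \right)} = \left(-4 + X^{2}\right)^{2}$
$z{\left(U,V \right)} = 45 - \left(-4 + U^{2}\right)^{2}$ ($z{\left(U,V \right)} = \left(-24 + 69\right) - \left(-4 + U^{2}\right)^{2} = 45 - \left(-4 + U^{2}\right)^{2}$)
$s{\left(a \right)} = \sqrt{2} \sqrt{a}$ ($s{\left(a \right)} = \sqrt{2 a} = \sqrt{2} \sqrt{a}$)
$\frac{s{\left(313 \right)}}{z{\left(285,30 \right)}} = \frac{\sqrt{2} \sqrt{313}}{45 - \left(-4 + 285^{2}\right)^{2}} = \frac{\sqrt{626}}{45 - \left(-4 + 81225\right)^{2}} = \frac{\sqrt{626}}{45 - 81221^{2}} = \frac{\sqrt{626}}{45 - 6596850841} = \frac{\sqrt{626}}{-6596850796} = \sqrt{626} \left(- \frac{1}{6596850796}\right) = - \frac{\sqrt{626}}{6596850796}$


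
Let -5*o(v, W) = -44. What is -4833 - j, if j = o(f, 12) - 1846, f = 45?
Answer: -14979/5 ≈ -2995.8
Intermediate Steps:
o(v, W) = 44/5 (o(v, W) = -⅕*(-44) = 44/5)
j = -9186/5 (j = 44/5 - 1846 = -9186/5 ≈ -1837.2)
-4833 - j = -4833 - 1*(-9186/5) = -4833 + 9186/5 = -14979/5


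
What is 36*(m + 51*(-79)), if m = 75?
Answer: -142344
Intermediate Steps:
36*(m + 51*(-79)) = 36*(75 + 51*(-79)) = 36*(75 - 4029) = 36*(-3954) = -142344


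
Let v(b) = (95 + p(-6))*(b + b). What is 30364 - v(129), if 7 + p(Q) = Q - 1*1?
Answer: 9466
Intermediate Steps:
p(Q) = -8 + Q (p(Q) = -7 + (Q - 1*1) = -7 + (Q - 1) = -7 + (-1 + Q) = -8 + Q)
v(b) = 162*b (v(b) = (95 + (-8 - 6))*(b + b) = (95 - 14)*(2*b) = 81*(2*b) = 162*b)
30364 - v(129) = 30364 - 162*129 = 30364 - 1*20898 = 30364 - 20898 = 9466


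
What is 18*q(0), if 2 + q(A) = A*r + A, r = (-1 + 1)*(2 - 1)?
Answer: -36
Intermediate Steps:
r = 0 (r = 0*1 = 0)
q(A) = -2 + A (q(A) = -2 + (A*0 + A) = -2 + (0 + A) = -2 + A)
18*q(0) = 18*(-2 + 0) = 18*(-2) = -36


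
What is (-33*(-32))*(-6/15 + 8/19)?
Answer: 2112/95 ≈ 22.232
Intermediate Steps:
(-33*(-32))*(-6/15 + 8/19) = 1056*(-6*1/15 + 8*(1/19)) = 1056*(-⅖ + 8/19) = 1056*(2/95) = 2112/95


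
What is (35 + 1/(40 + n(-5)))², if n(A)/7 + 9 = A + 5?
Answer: 646416/529 ≈ 1222.0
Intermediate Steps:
n(A) = -28 + 7*A (n(A) = -63 + 7*(A + 5) = -63 + 7*(5 + A) = -63 + (35 + 7*A) = -28 + 7*A)
(35 + 1/(40 + n(-5)))² = (35 + 1/(40 + (-28 + 7*(-5))))² = (35 + 1/(40 + (-28 - 35)))² = (35 + 1/(40 - 63))² = (35 + 1/(-23))² = (35 - 1/23)² = (804/23)² = 646416/529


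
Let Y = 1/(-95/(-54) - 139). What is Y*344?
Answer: -18576/7411 ≈ -2.5065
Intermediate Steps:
Y = -54/7411 (Y = 1/(-95*(-1/54) - 139) = 1/(95/54 - 139) = 1/(-7411/54) = -54/7411 ≈ -0.0072865)
Y*344 = -54/7411*344 = -18576/7411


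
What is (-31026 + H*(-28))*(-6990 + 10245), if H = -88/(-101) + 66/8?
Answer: -10283915355/101 ≈ -1.0182e+8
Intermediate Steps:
H = 3685/404 (H = -88*(-1/101) + 66*(⅛) = 88/101 + 33/4 = 3685/404 ≈ 9.1213)
(-31026 + H*(-28))*(-6990 + 10245) = (-31026 + (3685/404)*(-28))*(-6990 + 10245) = (-31026 - 25795/101)*3255 = -3159421/101*3255 = -10283915355/101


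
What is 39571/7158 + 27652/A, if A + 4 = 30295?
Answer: 155175353/24091442 ≈ 6.4411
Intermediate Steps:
A = 30291 (A = -4 + 30295 = 30291)
39571/7158 + 27652/A = 39571/7158 + 27652/30291 = 155175353/24091442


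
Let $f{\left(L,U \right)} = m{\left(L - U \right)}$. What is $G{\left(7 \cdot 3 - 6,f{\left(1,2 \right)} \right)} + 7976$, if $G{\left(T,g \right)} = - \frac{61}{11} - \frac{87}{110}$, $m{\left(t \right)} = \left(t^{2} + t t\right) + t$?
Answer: $\frac{876663}{110} \approx 7969.7$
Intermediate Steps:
$m{\left(t \right)} = t + 2 t^{2}$ ($m{\left(t \right)} = \left(t^{2} + t^{2}\right) + t = 2 t^{2} + t = t + 2 t^{2}$)
$f{\left(L,U \right)} = \left(L - U\right) \left(1 - 2 U + 2 L\right)$ ($f{\left(L,U \right)} = \left(L - U\right) \left(1 + 2 \left(L - U\right)\right) = \left(L - U\right) \left(1 + \left(- 2 U + 2 L\right)\right) = \left(L - U\right) \left(1 - 2 U + 2 L\right)$)
$G{\left(T,g \right)} = - \frac{697}{110}$ ($G{\left(T,g \right)} = \left(-61\right) \frac{1}{11} - \frac{87}{110} = - \frac{61}{11} - \frac{87}{110} = - \frac{697}{110}$)
$G{\left(7 \cdot 3 - 6,f{\left(1,2 \right)} \right)} + 7976 = - \frac{697}{110} + 7976 = \frac{876663}{110}$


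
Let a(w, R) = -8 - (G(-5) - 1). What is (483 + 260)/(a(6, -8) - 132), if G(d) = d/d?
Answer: -743/140 ≈ -5.3071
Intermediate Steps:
G(d) = 1
a(w, R) = -8 (a(w, R) = -8 - (1 - 1) = -8 - 1*0 = -8 + 0 = -8)
(483 + 260)/(a(6, -8) - 132) = (483 + 260)/(-8 - 132) = 743/(-140) = 743*(-1/140) = -743/140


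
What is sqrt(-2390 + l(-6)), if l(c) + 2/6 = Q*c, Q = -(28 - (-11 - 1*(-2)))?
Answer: I*sqrt(19515)/3 ≈ 46.565*I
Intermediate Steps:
Q = -37 (Q = -(28 - (-11 + 2)) = -(28 - 1*(-9)) = -(28 + 9) = -1*37 = -37)
l(c) = -1/3 - 37*c
sqrt(-2390 + l(-6)) = sqrt(-2390 + (-1/3 - 37*(-6))) = sqrt(-2390 + (-1/3 + 222)) = sqrt(-2390 + 665/3) = sqrt(-6505/3) = I*sqrt(19515)/3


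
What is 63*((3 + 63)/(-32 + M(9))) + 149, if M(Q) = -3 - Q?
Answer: 109/2 ≈ 54.500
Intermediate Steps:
63*((3 + 63)/(-32 + M(9))) + 149 = 63*((3 + 63)/(-32 + (-3 - 1*9))) + 149 = 63*(66/(-32 + (-3 - 9))) + 149 = 63*(66/(-32 - 12)) + 149 = 63*(66/(-44)) + 149 = 63*(66*(-1/44)) + 149 = 63*(-3/2) + 149 = -189/2 + 149 = 109/2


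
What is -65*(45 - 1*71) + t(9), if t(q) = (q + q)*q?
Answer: 1852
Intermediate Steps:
t(q) = 2*q² (t(q) = (2*q)*q = 2*q²)
-65*(45 - 1*71) + t(9) = -65*(45 - 1*71) + 2*9² = -65*(45 - 71) + 2*81 = -65*(-26) + 162 = 1690 + 162 = 1852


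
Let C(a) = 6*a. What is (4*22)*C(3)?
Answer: 1584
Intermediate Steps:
(4*22)*C(3) = (4*22)*(6*3) = 88*18 = 1584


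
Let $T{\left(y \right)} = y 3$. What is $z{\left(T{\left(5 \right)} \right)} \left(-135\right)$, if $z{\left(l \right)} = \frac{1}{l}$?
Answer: $-9$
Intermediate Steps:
$T{\left(y \right)} = 3 y$
$z{\left(T{\left(5 \right)} \right)} \left(-135\right) = \frac{1}{3 \cdot 5} \left(-135\right) = \frac{1}{15} \left(-135\right) = -9$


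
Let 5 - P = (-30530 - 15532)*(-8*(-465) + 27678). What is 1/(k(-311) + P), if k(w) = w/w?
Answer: 1/1446254682 ≈ 6.9144e-10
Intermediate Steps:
k(w) = 1
P = 1446254681 (P = 5 - (-30530 - 15532)*(-8*(-465) + 27678) = 5 - (-46062)*(3720 + 27678) = 5 - (-46062)*31398 = 5 - 1*(-1446254676) = 5 + 1446254676 = 1446254681)
1/(k(-311) + P) = 1/(1 + 1446254681) = 1/1446254682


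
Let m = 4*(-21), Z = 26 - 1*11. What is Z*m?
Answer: -1260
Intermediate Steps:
Z = 15 (Z = 26 - 11 = 15)
m = -84
Z*m = 15*(-84) = -1260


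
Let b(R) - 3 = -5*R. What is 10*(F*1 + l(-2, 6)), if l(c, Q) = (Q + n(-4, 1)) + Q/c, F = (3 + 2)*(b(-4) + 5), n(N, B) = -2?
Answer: 1410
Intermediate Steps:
b(R) = 3 - 5*R
F = 140 (F = (3 + 2)*((3 - 5*(-4)) + 5) = 5*((3 + 20) + 5) = 5*(23 + 5) = 5*28 = 140)
l(c, Q) = -2 + Q + Q/c (l(c, Q) = (Q - 2) + Q/c = (-2 + Q) + Q/c = -2 + Q + Q/c)
10*(F*1 + l(-2, 6)) = 10*(140*1 + (-2 + 6 + 6/(-2))) = 10*(140 + (-2 + 6 + 6*(-½))) = 10*(140 + (-2 + 6 - 3)) = 10*(140 + 1) = 10*141 = 1410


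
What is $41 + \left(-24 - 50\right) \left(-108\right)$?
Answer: $8033$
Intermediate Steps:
$41 + \left(-24 - 50\right) \left(-108\right) = 41 - -7992 = 41 + 7992 = 8033$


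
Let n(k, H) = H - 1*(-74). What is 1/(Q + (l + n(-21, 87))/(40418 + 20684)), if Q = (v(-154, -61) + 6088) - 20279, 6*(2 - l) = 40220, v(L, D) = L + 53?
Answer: -183306/2619828973 ≈ -6.9969e-5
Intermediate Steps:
v(L, D) = 53 + L
n(k, H) = 74 + H (n(k, H) = H + 74 = 74 + H)
l = -20104/3 (l = 2 - ⅙*40220 = 2 - 20110/3 = -20104/3 ≈ -6701.3)
Q = -14292 (Q = ((53 - 154) + 6088) - 20279 = (-101 + 6088) - 20279 = 5987 - 20279 = -14292)
1/(Q + (l + n(-21, 87))/(40418 + 20684)) = 1/(-14292 + (-20104/3 + (74 + 87))/(40418 + 20684)) = 1/(-14292 + (-20104/3 + 161)/61102) = 1/(-14292 - 19621/3*1/61102) = 1/(-14292 - 19621/183306) = 1/(-2619828973/183306) = -183306/2619828973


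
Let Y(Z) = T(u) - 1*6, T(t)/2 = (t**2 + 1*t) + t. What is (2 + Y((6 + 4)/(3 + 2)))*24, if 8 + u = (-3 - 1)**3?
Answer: 241824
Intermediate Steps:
u = -72 (u = -8 + (-3 - 1)**3 = -8 + (-4)**3 = -8 - 64 = -72)
T(t) = 2*t**2 + 4*t (T(t) = 2*((t**2 + 1*t) + t) = 2*((t**2 + t) + t) = 2*((t + t**2) + t) = 2*(t**2 + 2*t) = 2*t**2 + 4*t)
Y(Z) = 10074 (Y(Z) = 2*(-72)*(2 - 72) - 1*6 = 2*(-72)*(-70) - 6 = 10080 - 6 = 10074)
(2 + Y((6 + 4)/(3 + 2)))*24 = (2 + 10074)*24 = 10076*24 = 241824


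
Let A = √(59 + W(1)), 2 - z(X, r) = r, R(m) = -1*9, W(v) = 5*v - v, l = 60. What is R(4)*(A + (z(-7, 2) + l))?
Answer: -540 - 27*√7 ≈ -611.44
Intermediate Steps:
W(v) = 4*v
R(m) = -9
z(X, r) = 2 - r
A = 3*√7 (A = √(59 + 4*1) = √(59 + 4) = √63 = 3*√7 ≈ 7.9373)
R(4)*(A + (z(-7, 2) + l)) = -9*(3*√7 + ((2 - 1*2) + 60)) = -9*(3*√7 + ((2 - 2) + 60)) = -9*(3*√7 + (0 + 60)) = -9*(3*√7 + 60) = -9*(60 + 3*√7) = -540 - 27*√7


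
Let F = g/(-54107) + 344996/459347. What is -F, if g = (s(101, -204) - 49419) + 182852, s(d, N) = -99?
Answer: 42579874326/24853888129 ≈ 1.7132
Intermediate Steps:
g = 133334 (g = (-99 - 49419) + 182852 = -49518 + 182852 = 133334)
F = -42579874326/24853888129 (F = 133334/(-54107) + 344996/459347 = 133334*(-1/54107) + 344996*(1/459347) = -133334/54107 + 344996/459347 = -42579874326/24853888129 ≈ -1.7132)
-F = -1*(-42579874326/24853888129) = 42579874326/24853888129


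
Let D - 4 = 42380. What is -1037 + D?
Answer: 41347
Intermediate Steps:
D = 42384 (D = 4 + 42380 = 42384)
-1037 + D = -1037 + 42384 = 41347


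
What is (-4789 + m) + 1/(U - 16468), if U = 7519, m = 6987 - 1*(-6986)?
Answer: 82187615/8949 ≈ 9184.0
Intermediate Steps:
m = 13973 (m = 6987 + 6986 = 13973)
(-4789 + m) + 1/(U - 16468) = (-4789 + 13973) + 1/(7519 - 16468) = 9184 + 1/(-8949) = 9184 - 1/8949 = 82187615/8949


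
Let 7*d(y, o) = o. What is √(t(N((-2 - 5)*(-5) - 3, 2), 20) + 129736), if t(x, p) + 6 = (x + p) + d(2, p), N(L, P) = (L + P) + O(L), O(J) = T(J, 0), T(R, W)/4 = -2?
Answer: 2*√1589791/7 ≈ 360.25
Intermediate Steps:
T(R, W) = -8 (T(R, W) = 4*(-2) = -8)
O(J) = -8
N(L, P) = -8 + L + P (N(L, P) = (L + P) - 8 = -8 + L + P)
d(y, o) = o/7
t(x, p) = -6 + x + 8*p/7 (t(x, p) = -6 + ((x + p) + p/7) = -6 + ((p + x) + p/7) = -6 + (x + 8*p/7) = -6 + x + 8*p/7)
√(t(N((-2 - 5)*(-5) - 3, 2), 20) + 129736) = √((-6 + (-8 + ((-2 - 5)*(-5) - 3) + 2) + (8/7)*20) + 129736) = √((-6 + (-8 + (-7*(-5) - 3) + 2) + 160/7) + 129736) = √((-6 + (-8 + (35 - 3) + 2) + 160/7) + 129736) = √((-6 + (-8 + 32 + 2) + 160/7) + 129736) = √((-6 + 26 + 160/7) + 129736) = √(300/7 + 129736) = √(908452/7) = 2*√1589791/7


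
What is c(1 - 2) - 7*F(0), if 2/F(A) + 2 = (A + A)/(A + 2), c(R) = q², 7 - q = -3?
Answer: 107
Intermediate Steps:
q = 10 (q = 7 - 1*(-3) = 7 + 3 = 10)
c(R) = 100 (c(R) = 10² = 100)
F(A) = 2/(-2 + 2*A/(2 + A)) (F(A) = 2/(-2 + (A + A)/(A + 2)) = 2/(-2 + (2*A)/(2 + A)) = 2/(-2 + 2*A/(2 + A)))
c(1 - 2) - 7*F(0) = 100 - 7*(-1 - ½*0) = 100 - 7*(-1 + 0) = 100 - 7*(-1) = 100 + 7 = 107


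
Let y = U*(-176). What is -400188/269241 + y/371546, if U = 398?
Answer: -3989239148/2381795633 ≈ -1.6749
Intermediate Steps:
y = -70048 (y = 398*(-176) = -70048)
-400188/269241 + y/371546 = -400188/269241 - 70048/371546 = -400188*1/269241 - 70048*1/371546 = -133396/89747 - 35024/185773 = -3989239148/2381795633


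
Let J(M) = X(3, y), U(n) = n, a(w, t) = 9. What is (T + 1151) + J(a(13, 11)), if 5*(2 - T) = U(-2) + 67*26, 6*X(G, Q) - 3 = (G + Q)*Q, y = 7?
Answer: 4903/6 ≈ 817.17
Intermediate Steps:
X(G, Q) = ½ + Q*(G + Q)/6 (X(G, Q) = ½ + ((G + Q)*Q)/6 = ½ + (Q*(G + Q))/6 = ½ + Q*(G + Q)/6)
J(M) = 73/6 (J(M) = ½ + (⅙)*7² + (⅙)*3*7 = ½ + (⅙)*49 + 7/2 = ½ + 49/6 + 7/2 = 73/6)
T = -346 (T = 2 - (-2 + 67*26)/5 = 2 - (-2 + 1742)/5 = 2 - ⅕*1740 = 2 - 348 = -346)
(T + 1151) + J(a(13, 11)) = (-346 + 1151) + 73/6 = 805 + 73/6 = 4903/6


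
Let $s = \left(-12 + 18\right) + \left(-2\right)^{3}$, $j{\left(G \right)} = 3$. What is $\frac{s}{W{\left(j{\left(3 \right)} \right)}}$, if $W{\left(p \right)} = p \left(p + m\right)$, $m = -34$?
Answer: $\frac{2}{93} \approx 0.021505$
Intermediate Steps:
$W{\left(p \right)} = p \left(-34 + p\right)$ ($W{\left(p \right)} = p \left(p - 34\right) = p \left(-34 + p\right)$)
$s = -2$ ($s = 6 - 8 = -2$)
$\frac{s}{W{\left(j{\left(3 \right)} \right)}} = - \frac{2}{3 \left(-34 + 3\right)} = - \frac{2}{3 \left(-31\right)} = - \frac{2}{-93} = \left(-2\right) \left(- \frac{1}{93}\right) = \frac{2}{93}$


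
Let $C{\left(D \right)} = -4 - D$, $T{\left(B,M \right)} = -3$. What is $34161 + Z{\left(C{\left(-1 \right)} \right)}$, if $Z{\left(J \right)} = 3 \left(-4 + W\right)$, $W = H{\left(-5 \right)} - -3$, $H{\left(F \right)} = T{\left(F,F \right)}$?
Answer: $34149$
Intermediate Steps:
$H{\left(F \right)} = -3$
$W = 0$ ($W = -3 - -3 = -3 + 3 = 0$)
$Z{\left(J \right)} = -12$ ($Z{\left(J \right)} = 3 \left(-4 + 0\right) = 3 \left(-4\right) = -12$)
$34161 + Z{\left(C{\left(-1 \right)} \right)} = 34161 - 12 = 34149$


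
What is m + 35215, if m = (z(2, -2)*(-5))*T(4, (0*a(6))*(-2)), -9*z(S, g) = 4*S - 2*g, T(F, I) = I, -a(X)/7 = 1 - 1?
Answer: 35215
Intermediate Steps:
a(X) = 0 (a(X) = -7*(1 - 1) = -7*0 = 0)
z(S, g) = -4*S/9 + 2*g/9 (z(S, g) = -(4*S - 2*g)/9 = -(-2*g + 4*S)/9 = -4*S/9 + 2*g/9)
m = 0 (m = ((-4/9*2 + (2/9)*(-2))*(-5))*((0*0)*(-2)) = ((-8/9 - 4/9)*(-5))*(0*(-2)) = -4/3*(-5)*0 = (20/3)*0 = 0)
m + 35215 = 0 + 35215 = 35215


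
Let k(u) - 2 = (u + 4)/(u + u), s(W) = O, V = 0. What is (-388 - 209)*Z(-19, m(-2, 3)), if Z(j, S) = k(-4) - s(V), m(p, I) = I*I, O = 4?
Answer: 1194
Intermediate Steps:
s(W) = 4
k(u) = 2 + (4 + u)/(2*u) (k(u) = 2 + (u + 4)/(u + u) = 2 + (4 + u)/((2*u)) = 2 + (4 + u)*(1/(2*u)) = 2 + (4 + u)/(2*u))
m(p, I) = I²
Z(j, S) = -2 (Z(j, S) = (5/2 + 2/(-4)) - 1*4 = (5/2 + 2*(-¼)) - 4 = (5/2 - ½) - 4 = 2 - 4 = -2)
(-388 - 209)*Z(-19, m(-2, 3)) = (-388 - 209)*(-2) = -597*(-2) = 1194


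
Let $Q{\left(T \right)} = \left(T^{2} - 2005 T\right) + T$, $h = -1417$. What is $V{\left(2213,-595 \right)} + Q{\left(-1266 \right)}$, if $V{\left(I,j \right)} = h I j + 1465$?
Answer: $1869954780$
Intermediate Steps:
$V{\left(I,j \right)} = 1465 - 1417 I j$ ($V{\left(I,j \right)} = - 1417 I j + 1465 = 1465 - 1417 I j$)
$Q{\left(T \right)} = T^{2} - 2004 T$
$V{\left(2213,-595 \right)} + Q{\left(-1266 \right)} = \left(1465 - 3135821 \left(-595\right)\right) - 1266 \left(-2004 - 1266\right) = \left(1465 + 1865813495\right) - -4139820 = 1865814960 + 4139820 = 1869954780$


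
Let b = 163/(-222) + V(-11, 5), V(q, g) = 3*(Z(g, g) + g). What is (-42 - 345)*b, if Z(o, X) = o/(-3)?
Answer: -265353/74 ≈ -3585.9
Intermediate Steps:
Z(o, X) = -o/3 (Z(o, X) = o*(-1/3) = -o/3)
V(q, g) = 2*g (V(q, g) = 3*(-g/3 + g) = 3*(2*g/3) = 2*g)
b = 2057/222 (b = 163/(-222) + 2*5 = 163*(-1/222) + 10 = -163/222 + 10 = 2057/222 ≈ 9.2658)
(-42 - 345)*b = (-42 - 345)*(2057/222) = -387*2057/222 = -265353/74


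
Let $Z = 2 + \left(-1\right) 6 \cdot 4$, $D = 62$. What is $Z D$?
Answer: $-1364$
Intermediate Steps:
$Z = -22$ ($Z = 2 - 24 = -22$)
$Z D = \left(-22\right) 62 = -1364$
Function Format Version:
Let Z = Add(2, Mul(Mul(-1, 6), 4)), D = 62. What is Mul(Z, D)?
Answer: -1364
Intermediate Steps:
Z = -22 (Z = Add(2, Mul(-6, 4)) = Add(2, -24) = -22)
Mul(Z, D) = Mul(-22, 62) = -1364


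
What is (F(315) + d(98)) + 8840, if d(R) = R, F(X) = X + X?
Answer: 9568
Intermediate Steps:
F(X) = 2*X
(F(315) + d(98)) + 8840 = (2*315 + 98) + 8840 = (630 + 98) + 8840 = 728 + 8840 = 9568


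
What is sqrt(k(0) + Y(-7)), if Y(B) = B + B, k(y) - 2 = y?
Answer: 2*I*sqrt(3) ≈ 3.4641*I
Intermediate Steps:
k(y) = 2 + y
Y(B) = 2*B
sqrt(k(0) + Y(-7)) = sqrt((2 + 0) + 2*(-7)) = sqrt(2 - 14) = sqrt(-12) = 2*I*sqrt(3)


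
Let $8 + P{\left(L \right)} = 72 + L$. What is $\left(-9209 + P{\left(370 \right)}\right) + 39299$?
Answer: $30524$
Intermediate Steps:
$P{\left(L \right)} = 64 + L$ ($P{\left(L \right)} = -8 + \left(72 + L\right) = 64 + L$)
$\left(-9209 + P{\left(370 \right)}\right) + 39299 = \left(-9209 + \left(64 + 370\right)\right) + 39299 = \left(-9209 + 434\right) + 39299 = -8775 + 39299 = 30524$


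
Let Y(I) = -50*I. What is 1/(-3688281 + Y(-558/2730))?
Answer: -91/335632641 ≈ -2.7113e-7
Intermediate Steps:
1/(-3688281 + Y(-558/2730)) = 1/(-3688281 - (-27900)/2730) = 1/(-3688281 - 50*(-93/455)) = 1/(-3688281 + 930/91) = 1/(-335632641/91) = -91/335632641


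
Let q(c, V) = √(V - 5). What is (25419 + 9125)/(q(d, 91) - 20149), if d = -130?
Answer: -696027056/405982115 - 34544*√86/405982115 ≈ -1.7152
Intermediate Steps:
q(c, V) = √(-5 + V)
(25419 + 9125)/(q(d, 91) - 20149) = (25419 + 9125)/(√(-5 + 91) - 20149) = 34544/(√86 - 20149) = 34544/(-20149 + √86)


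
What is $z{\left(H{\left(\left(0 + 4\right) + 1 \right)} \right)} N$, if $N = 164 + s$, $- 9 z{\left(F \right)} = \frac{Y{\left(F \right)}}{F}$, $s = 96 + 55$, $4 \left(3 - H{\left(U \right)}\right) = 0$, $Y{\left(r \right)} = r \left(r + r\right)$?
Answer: $-210$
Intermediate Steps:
$Y{\left(r \right)} = 2 r^{2}$ ($Y{\left(r \right)} = r 2 r = 2 r^{2}$)
$H{\left(U \right)} = 3$ ($H{\left(U \right)} = 3 - 0 = 3 + 0 = 3$)
$s = 151$
$z{\left(F \right)} = - \frac{2 F}{9}$ ($z{\left(F \right)} = - \frac{2 F^{2} \frac{1}{F}}{9} = - \frac{2 F}{9}$)
$N = 315$ ($N = 164 + 151 = 315$)
$z{\left(H{\left(\left(0 + 4\right) + 1 \right)} \right)} N = \left(- \frac{2}{9}\right) 3 \cdot 315 = \left(- \frac{2}{3}\right) 315 = -210$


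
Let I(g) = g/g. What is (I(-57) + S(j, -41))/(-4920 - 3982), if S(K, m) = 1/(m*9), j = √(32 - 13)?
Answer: -184/1642419 ≈ -0.00011203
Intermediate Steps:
j = √19 ≈ 4.3589
S(K, m) = 1/(9*m)
I(g) = 1
(I(-57) + S(j, -41))/(-4920 - 3982) = (1 + (⅑)/(-41))/(-4920 - 3982) = (1 + (⅑)*(-1/41))/(-8902) = (1 - 1/369)*(-1/8902) = (368/369)*(-1/8902) = -184/1642419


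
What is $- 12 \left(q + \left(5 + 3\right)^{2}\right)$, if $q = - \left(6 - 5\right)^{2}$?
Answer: $-756$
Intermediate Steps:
$q = -1$ ($q = - 1^{2} = \left(-1\right) 1 = -1$)
$- 12 \left(q + \left(5 + 3\right)^{2}\right) = - 12 \left(-1 + \left(5 + 3\right)^{2}\right) = - 12 \left(-1 + 8^{2}\right) = - 12 \left(-1 + 64\right) = \left(-12\right) 63 = -756$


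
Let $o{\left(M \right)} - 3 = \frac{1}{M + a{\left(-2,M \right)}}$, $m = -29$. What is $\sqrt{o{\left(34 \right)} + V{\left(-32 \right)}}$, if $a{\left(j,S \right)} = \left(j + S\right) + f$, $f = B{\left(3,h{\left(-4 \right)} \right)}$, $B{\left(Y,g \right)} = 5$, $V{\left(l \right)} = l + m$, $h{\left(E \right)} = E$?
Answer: $\frac{i \sqrt{292307}}{71} \approx 7.6148 i$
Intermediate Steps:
$V{\left(l \right)} = -29 + l$ ($V{\left(l \right)} = l - 29 = -29 + l$)
$f = 5$
$a{\left(j,S \right)} = 5 + S + j$ ($a{\left(j,S \right)} = \left(j + S\right) + 5 = \left(S + j\right) + 5 = 5 + S + j$)
$o{\left(M \right)} = 3 + \frac{1}{3 + 2 M}$ ($o{\left(M \right)} = 3 + \frac{1}{M + \left(5 + M - 2\right)} = 3 + \frac{1}{M + \left(3 + M\right)} = 3 + \frac{1}{3 + 2 M}$)
$\sqrt{o{\left(34 \right)} + V{\left(-32 \right)}} = \sqrt{\frac{2 \left(5 + 3 \cdot 34\right)}{3 + 2 \cdot 34} - 61} = \sqrt{\frac{2 \left(5 + 102\right)}{3 + 68} - 61} = \sqrt{2 \cdot \frac{1}{71} \cdot 107 - 61} = \sqrt{\frac{214}{71} - 61} = \sqrt{- \frac{4117}{71}} = \frac{i \sqrt{292307}}{71}$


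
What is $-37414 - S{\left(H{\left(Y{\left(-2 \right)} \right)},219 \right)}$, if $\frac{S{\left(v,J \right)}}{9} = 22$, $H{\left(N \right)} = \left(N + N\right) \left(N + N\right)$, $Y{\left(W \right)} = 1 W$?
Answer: $-37612$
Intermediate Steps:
$Y{\left(W \right)} = W$
$H{\left(N \right)} = 4 N^{2}$ ($H{\left(N \right)} = 2 N 2 N = 4 N^{2}$)
$S{\left(v,J \right)} = 198$ ($S{\left(v,J \right)} = 9 \cdot 22 = 198$)
$-37414 - S{\left(H{\left(Y{\left(-2 \right)} \right)},219 \right)} = -37414 - 198 = -37612$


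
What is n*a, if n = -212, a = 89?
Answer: -18868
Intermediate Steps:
n*a = -212*89 = -18868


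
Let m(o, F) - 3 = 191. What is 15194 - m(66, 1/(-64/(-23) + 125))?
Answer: 15000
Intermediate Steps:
m(o, F) = 194 (m(o, F) = 3 + 191 = 194)
15194 - m(66, 1/(-64/(-23) + 125)) = 15194 - 1*194 = 15194 - 194 = 15000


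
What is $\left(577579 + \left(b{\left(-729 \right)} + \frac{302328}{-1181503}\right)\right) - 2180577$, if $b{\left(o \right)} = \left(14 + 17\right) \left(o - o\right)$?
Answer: $- \frac{1893947248322}{1181503} \approx -1.603 \cdot 10^{6}$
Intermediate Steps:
$b{\left(o \right)} = 0$ ($b{\left(o \right)} = 31 \cdot 0 = 0$)
$\left(577579 + \left(b{\left(-729 \right)} + \frac{302328}{-1181503}\right)\right) - 2180577 = \left(577579 + \left(0 + \frac{302328}{-1181503}\right)\right) - 2180577 = \left(577579 + \left(0 + 302328 \left(- \frac{1}{1181503}\right)\right)\right) - 2180577 = \left(577579 + \left(0 - \frac{302328}{1181503}\right)\right) - 2180577 = \left(577579 - \frac{302328}{1181503}\right) - 2180577 = \frac{682411018909}{1181503} - 2180577 = - \frac{1893947248322}{1181503}$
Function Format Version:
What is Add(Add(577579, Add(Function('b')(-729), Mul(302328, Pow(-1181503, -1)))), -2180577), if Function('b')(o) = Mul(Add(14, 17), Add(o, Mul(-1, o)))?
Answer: Rational(-1893947248322, 1181503) ≈ -1.6030e+6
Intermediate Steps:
Function('b')(o) = 0 (Function('b')(o) = Mul(31, 0) = 0)
Add(Add(577579, Add(Function('b')(-729), Mul(302328, Pow(-1181503, -1)))), -2180577) = Add(Add(577579, Add(0, Mul(302328, Pow(-1181503, -1)))), -2180577) = Add(Add(577579, Add(0, Mul(302328, Rational(-1, 1181503)))), -2180577) = Add(Add(577579, Add(0, Rational(-302328, 1181503))), -2180577) = Add(Add(577579, Rational(-302328, 1181503)), -2180577) = Add(Rational(682411018909, 1181503), -2180577) = Rational(-1893947248322, 1181503)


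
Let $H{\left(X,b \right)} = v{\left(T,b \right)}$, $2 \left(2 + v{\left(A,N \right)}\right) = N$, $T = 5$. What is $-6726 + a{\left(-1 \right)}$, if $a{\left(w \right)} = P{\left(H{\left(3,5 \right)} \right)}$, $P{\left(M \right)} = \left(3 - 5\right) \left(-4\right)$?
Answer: $-6718$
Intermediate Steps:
$v{\left(A,N \right)} = -2 + \frac{N}{2}$
$H{\left(X,b \right)} = -2 + \frac{b}{2}$
$P{\left(M \right)} = 8$ ($P{\left(M \right)} = \left(-2\right) \left(-4\right) = 8$)
$a{\left(w \right)} = 8$
$-6726 + a{\left(-1 \right)} = -6726 + 8 = -6718$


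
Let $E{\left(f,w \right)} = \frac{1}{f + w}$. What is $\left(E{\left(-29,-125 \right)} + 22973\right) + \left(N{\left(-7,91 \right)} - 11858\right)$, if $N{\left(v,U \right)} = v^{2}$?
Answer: $\frac{1719255}{154} \approx 11164.0$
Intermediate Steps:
$\left(E{\left(-29,-125 \right)} + 22973\right) + \left(N{\left(-7,91 \right)} - 11858\right) = \left(\frac{1}{-29 - 125} + 22973\right) + \left(\left(-7\right)^{2} - 11858\right) = \left(\frac{1}{-154} + 22973\right) + \left(49 - 11858\right) = \left(- \frac{1}{154} + 22973\right) - 11809 = \frac{3537841}{154} - 11809 = \frac{1719255}{154}$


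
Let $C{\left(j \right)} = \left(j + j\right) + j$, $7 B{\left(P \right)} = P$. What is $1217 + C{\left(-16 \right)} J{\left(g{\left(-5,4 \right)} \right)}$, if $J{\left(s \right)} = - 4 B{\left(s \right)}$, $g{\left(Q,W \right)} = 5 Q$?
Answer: $\frac{3719}{7} \approx 531.29$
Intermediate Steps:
$B{\left(P \right)} = \frac{P}{7}$
$C{\left(j \right)} = 3 j$ ($C{\left(j \right)} = 2 j + j = 3 j$)
$J{\left(s \right)} = - \frac{4 s}{7}$ ($J{\left(s \right)} = - 4 \frac{s}{7} = - \frac{4 s}{7}$)
$1217 + C{\left(-16 \right)} J{\left(g{\left(-5,4 \right)} \right)} = 1217 + 3 \left(-16\right) \left(- \frac{4 \cdot 5 \left(-5\right)}{7}\right) = 1217 - 48 \left(\left(- \frac{4}{7}\right) \left(-25\right)\right) = 1217 - \frac{4800}{7} = \frac{3719}{7}$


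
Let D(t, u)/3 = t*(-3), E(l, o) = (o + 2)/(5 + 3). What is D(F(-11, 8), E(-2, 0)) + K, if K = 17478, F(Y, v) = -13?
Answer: 17595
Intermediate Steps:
E(l, o) = ¼ + o/8 (E(l, o) = (2 + o)/8 = (2 + o)*(⅛) = ¼ + o/8)
D(t, u) = -9*t (D(t, u) = 3*(t*(-3)) = 3*(-3*t) = -9*t)
D(F(-11, 8), E(-2, 0)) + K = -9*(-13) + 17478 = 117 + 17478 = 17595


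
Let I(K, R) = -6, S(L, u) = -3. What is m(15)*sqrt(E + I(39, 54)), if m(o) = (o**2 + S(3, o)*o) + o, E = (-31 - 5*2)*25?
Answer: 195*I*sqrt(1031) ≈ 6261.3*I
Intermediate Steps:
E = -1025 (E = (-31 - 10)*25 = -41*25 = -1025)
m(o) = o**2 - 2*o (m(o) = (o**2 - 3*o) + o = o**2 - 2*o)
m(15)*sqrt(E + I(39, 54)) = (15*(-2 + 15))*sqrt(-1025 - 6) = (15*13)*sqrt(-1031) = 195*(I*sqrt(1031)) = 195*I*sqrt(1031)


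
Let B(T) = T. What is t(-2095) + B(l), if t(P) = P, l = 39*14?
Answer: -1549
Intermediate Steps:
l = 546
t(-2095) + B(l) = -2095 + 546 = -1549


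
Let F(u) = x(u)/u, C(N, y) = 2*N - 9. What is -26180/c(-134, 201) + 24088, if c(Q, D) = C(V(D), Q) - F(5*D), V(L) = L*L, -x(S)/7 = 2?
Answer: 1955846519252/81196979 ≈ 24088.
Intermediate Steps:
x(S) = -14 (x(S) = -7*2 = -14)
V(L) = L²
C(N, y) = -9 + 2*N
F(u) = -14/u
c(Q, D) = -9 + 2*D² + 14/(5*D) (c(Q, D) = (-9 + 2*D²) - (-14)/(5*D) = (-9 + 2*D²) + 14/(5*D) = -9 + 2*D² + 14/(5*D))
-26180/c(-134, 201) + 24088 = -26180/(-9 + 2*201² + (14/5)/201) + 24088 = -26180/(-9 + 2*40401 + (14/5)*(1/201)) + 24088 = -26180/(-9 + 80802 + 14/1005) + 24088 = -26180/81196979/1005 + 24088 = -26180*1005/81196979 + 24088 = -26310900/81196979 + 24088 = 1955846519252/81196979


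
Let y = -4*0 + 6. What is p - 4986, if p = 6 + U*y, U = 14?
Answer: -4896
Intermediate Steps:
y = 6 (y = 0 + 6 = 6)
p = 90 (p = 6 + 14*6 = 6 + 84 = 90)
p - 4986 = 90 - 4986 = -4896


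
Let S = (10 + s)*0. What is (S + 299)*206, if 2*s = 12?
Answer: 61594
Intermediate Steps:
s = 6 (s = (½)*12 = 6)
S = 0 (S = (10 + 6)*0 = 16*0 = 0)
(S + 299)*206 = (0 + 299)*206 = 299*206 = 61594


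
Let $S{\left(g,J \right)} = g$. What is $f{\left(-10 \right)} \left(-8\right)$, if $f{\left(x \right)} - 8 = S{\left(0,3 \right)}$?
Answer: $-64$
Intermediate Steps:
$f{\left(x \right)} = 8$ ($f{\left(x \right)} = 8 + 0 = 8$)
$f{\left(-10 \right)} \left(-8\right) = 8 \left(-8\right) = -64$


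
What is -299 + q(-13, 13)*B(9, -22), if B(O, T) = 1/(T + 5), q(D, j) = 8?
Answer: -5091/17 ≈ -299.47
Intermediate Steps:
B(O, T) = 1/(5 + T)
-299 + q(-13, 13)*B(9, -22) = -299 + 8/(5 - 22) = -299 + 8/(-17) = -299 + 8*(-1/17) = -299 - 8/17 = -5091/17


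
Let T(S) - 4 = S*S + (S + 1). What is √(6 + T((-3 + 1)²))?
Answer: √31 ≈ 5.5678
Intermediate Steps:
T(S) = 5 + S + S² (T(S) = 4 + (S*S + (S + 1)) = 4 + (S² + (1 + S)) = 4 + (1 + S + S²) = 5 + S + S²)
√(6 + T((-3 + 1)²)) = √(6 + (5 + (-3 + 1)² + ((-3 + 1)²)²)) = √(6 + (5 + (-2)² + ((-2)²)²)) = √(6 + (5 + 4 + 4²)) = √(6 + (5 + 4 + 16)) = √(6 + 25) = √31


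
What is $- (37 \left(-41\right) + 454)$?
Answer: $1063$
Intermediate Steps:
$- (37 \left(-41\right) + 454) = - (-1517 + 454) = \left(-1\right) \left(-1063\right) = 1063$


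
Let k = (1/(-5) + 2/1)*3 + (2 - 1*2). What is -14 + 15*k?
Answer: 67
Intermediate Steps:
k = 27/5 (k = (1*(-⅕) + 2*1)*3 + (2 - 2) = (-⅕ + 2)*3 + 0 = (9/5)*3 + 0 = 27/5 + 0 = 27/5 ≈ 5.4000)
-14 + 15*k = -14 + 15*(27/5) = -14 + 81 = 67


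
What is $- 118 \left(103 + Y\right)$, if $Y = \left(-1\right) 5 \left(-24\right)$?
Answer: $-26314$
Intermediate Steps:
$Y = 120$ ($Y = \left(-5\right) \left(-24\right) = 120$)
$- 118 \left(103 + Y\right) = - 118 \left(103 + 120\right) = \left(-118\right) 223 = -26314$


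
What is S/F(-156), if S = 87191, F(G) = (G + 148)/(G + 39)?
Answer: 10201347/8 ≈ 1.2752e+6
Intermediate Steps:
F(G) = (148 + G)/(39 + G)
S/F(-156) = 87191/(((148 - 156)/(39 - 156))) = 87191/((-8/(-117))) = 87191/((-1/117*(-8))) = 87191/(8/117) = 87191*(117/8) = 10201347/8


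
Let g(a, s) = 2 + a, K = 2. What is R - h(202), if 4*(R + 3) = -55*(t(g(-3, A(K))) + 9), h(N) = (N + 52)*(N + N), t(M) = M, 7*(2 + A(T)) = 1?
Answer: -102729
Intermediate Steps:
A(T) = -13/7 (A(T) = -2 + (⅐)*1 = -2 + ⅐ = -13/7)
h(N) = 2*N*(52 + N) (h(N) = (52 + N)*(2*N) = 2*N*(52 + N))
R = -113 (R = -3 + (-55*((2 - 3) + 9))/4 = -3 + (-55*(-1 + 9))/4 = -3 + (-55*8)/4 = -3 + (¼)*(-440) = -3 - 110 = -113)
R - h(202) = -113 - 2*202*(52 + 202) = -113 - 2*202*254 = -113 - 1*102616 = -113 - 102616 = -102729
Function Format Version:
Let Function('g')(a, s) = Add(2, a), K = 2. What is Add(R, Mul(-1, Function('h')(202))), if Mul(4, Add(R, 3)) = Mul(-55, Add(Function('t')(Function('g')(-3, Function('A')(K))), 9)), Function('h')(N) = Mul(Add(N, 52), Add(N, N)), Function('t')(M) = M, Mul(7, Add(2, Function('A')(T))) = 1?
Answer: -102729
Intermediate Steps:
Function('A')(T) = Rational(-13, 7) (Function('A')(T) = Add(-2, Mul(Rational(1, 7), 1)) = Add(-2, Rational(1, 7)) = Rational(-13, 7))
Function('h')(N) = Mul(2, N, Add(52, N)) (Function('h')(N) = Mul(Add(52, N), Mul(2, N)) = Mul(2, N, Add(52, N)))
R = -113 (R = Add(-3, Mul(Rational(1, 4), Mul(-55, Add(Add(2, -3), 9)))) = Add(-3, Mul(Rational(1, 4), Mul(-55, Add(-1, 9)))) = Add(-3, Mul(Rational(1, 4), Mul(-55, 8))) = Add(-3, Mul(Rational(1, 4), -440)) = Add(-3, -110) = -113)
Add(R, Mul(-1, Function('h')(202))) = Add(-113, Mul(-1, Mul(2, 202, Add(52, 202)))) = Add(-113, Mul(-1, Mul(2, 202, 254))) = Add(-113, Mul(-1, 102616)) = Add(-113, -102616) = -102729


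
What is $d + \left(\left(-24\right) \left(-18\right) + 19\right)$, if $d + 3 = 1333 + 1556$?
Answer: $3337$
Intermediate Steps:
$d = 2886$ ($d = -3 + \left(1333 + 1556\right) = -3 + 2889 = 2886$)
$d + \left(\left(-24\right) \left(-18\right) + 19\right) = 2886 + \left(\left(-24\right) \left(-18\right) + 19\right) = 2886 + \left(432 + 19\right) = 2886 + 451 = 3337$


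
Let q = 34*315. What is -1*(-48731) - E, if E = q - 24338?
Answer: 62359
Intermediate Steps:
q = 10710
E = -13628 (E = 10710 - 24338 = -13628)
-1*(-48731) - E = -1*(-48731) - 1*(-13628) = 48731 + 13628 = 62359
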